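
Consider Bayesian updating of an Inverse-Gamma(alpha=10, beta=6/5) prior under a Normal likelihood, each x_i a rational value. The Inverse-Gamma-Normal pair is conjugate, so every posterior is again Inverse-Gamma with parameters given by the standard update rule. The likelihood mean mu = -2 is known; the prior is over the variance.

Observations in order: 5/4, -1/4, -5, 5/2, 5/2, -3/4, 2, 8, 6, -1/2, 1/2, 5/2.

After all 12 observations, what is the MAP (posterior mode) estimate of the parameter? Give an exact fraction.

22067/2720

obs 1: x=5/4 → posterior Inverse-Gamma(21/2, 1037/160)
obs 2: x=-1/4 → posterior Inverse-Gamma(11, 641/80)
obs 3: x=-5 → posterior Inverse-Gamma(23/2, 1001/80)
obs 4: x=5/2 → posterior Inverse-Gamma(12, 1811/80)
obs 5: x=5/2 → posterior Inverse-Gamma(25/2, 2621/80)
obs 6: x=-3/4 → posterior Inverse-Gamma(13, 5367/160)
obs 7: x=2 → posterior Inverse-Gamma(27/2, 6647/160)
obs 8: x=8 → posterior Inverse-Gamma(14, 14647/160)
obs 9: x=6 → posterior Inverse-Gamma(29/2, 19767/160)
obs 10: x=-1/2 → posterior Inverse-Gamma(15, 19947/160)
obs 11: x=1/2 → posterior Inverse-Gamma(31/2, 20447/160)
obs 12: x=5/2 → posterior Inverse-Gamma(16, 22067/160)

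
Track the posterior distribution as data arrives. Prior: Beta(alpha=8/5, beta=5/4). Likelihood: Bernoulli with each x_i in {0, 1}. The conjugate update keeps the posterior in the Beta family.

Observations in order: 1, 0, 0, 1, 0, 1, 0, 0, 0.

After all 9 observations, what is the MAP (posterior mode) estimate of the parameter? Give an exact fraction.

obs 1: x=1 → posterior Beta(13/5, 5/4)
obs 2: x=0 → posterior Beta(13/5, 9/4)
obs 3: x=0 → posterior Beta(13/5, 13/4)
obs 4: x=1 → posterior Beta(18/5, 13/4)
obs 5: x=0 → posterior Beta(18/5, 17/4)
obs 6: x=1 → posterior Beta(23/5, 17/4)
obs 7: x=0 → posterior Beta(23/5, 21/4)
obs 8: x=0 → posterior Beta(23/5, 25/4)
obs 9: x=0 → posterior Beta(23/5, 29/4)

72/197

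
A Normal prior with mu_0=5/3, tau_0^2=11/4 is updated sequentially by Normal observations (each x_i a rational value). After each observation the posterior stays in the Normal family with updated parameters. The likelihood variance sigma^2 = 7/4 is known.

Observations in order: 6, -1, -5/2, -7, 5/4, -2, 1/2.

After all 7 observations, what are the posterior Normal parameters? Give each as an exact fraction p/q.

mu_0=-487/1008, tau_0^2=11/48

obs 1: x=6 → posterior Normal(233/54, 77/72)
obs 2: x=-1 → posterior Normal(200/87, 77/116)
obs 3: x=-5/2 → posterior Normal(47/48, 77/160)
obs 4: x=-7 → posterior Normal(-227/306, 77/204)
obs 5: x=5/4 → posterior Normal(-289/744, 77/248)
obs 6: x=-2 → posterior Normal(-553/876, 77/292)
obs 7: x=1/2 → posterior Normal(-487/1008, 11/48)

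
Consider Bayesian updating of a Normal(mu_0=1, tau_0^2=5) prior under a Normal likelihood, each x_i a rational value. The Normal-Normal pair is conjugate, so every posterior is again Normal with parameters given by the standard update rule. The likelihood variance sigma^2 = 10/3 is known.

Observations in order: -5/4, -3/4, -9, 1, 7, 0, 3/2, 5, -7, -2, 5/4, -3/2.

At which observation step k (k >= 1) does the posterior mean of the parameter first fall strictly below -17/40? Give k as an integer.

k = 2

obs 1: x=-5/4 → posterior Normal(-7/20, 2)
obs 2: x=-3/4 → posterior Normal(-1/2, 5/4)
obs 3: x=-9 → posterior Normal(-31/11, 10/11)
obs 4: x=1 → posterior Normal(-2, 5/7)
obs 5: x=7 → posterior Normal(-7/17, 10/17)
obs 6: x=0 → posterior Normal(-7/20, 1/2)
obs 7: x=3/2 → posterior Normal(-5/46, 10/23)
obs 8: x=5 → posterior Normal(25/52, 5/13)
obs 9: x=-7 → posterior Normal(-17/58, 10/29)
obs 10: x=-2 → posterior Normal(-29/64, 5/16)
obs 11: x=5/4 → posterior Normal(-43/140, 2/7)
obs 12: x=-3/2 → posterior Normal(-61/152, 5/19)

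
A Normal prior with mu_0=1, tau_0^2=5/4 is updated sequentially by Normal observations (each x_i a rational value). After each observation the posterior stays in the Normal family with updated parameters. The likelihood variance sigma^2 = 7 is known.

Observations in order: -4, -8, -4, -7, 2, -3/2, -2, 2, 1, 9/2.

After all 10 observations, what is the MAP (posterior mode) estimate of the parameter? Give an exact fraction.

obs 1: x=-4 → posterior Normal(8/33, 35/33)
obs 2: x=-8 → posterior Normal(-16/19, 35/38)
obs 3: x=-4 → posterior Normal(-52/43, 35/43)
obs 4: x=-7 → posterior Normal(-29/16, 35/48)
obs 5: x=2 → posterior Normal(-77/53, 35/53)
obs 6: x=-3/2 → posterior Normal(-169/116, 35/58)
obs 7: x=-2 → posterior Normal(-3/2, 5/9)
obs 8: x=2 → posterior Normal(-169/136, 35/68)
obs 9: x=1 → posterior Normal(-159/146, 35/73)
obs 10: x=9/2 → posterior Normal(-19/26, 35/78)

-19/26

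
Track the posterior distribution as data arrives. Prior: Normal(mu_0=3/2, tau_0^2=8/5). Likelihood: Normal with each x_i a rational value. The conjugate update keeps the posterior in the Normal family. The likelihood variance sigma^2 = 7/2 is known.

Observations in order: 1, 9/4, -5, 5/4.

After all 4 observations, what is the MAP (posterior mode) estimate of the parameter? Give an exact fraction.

obs 1: x=1 → posterior Normal(137/102, 56/51)
obs 2: x=9/4 → posterior Normal(209/134, 56/67)
obs 3: x=-5 → posterior Normal(49/166, 56/83)
obs 4: x=5/4 → posterior Normal(89/198, 56/99)

89/198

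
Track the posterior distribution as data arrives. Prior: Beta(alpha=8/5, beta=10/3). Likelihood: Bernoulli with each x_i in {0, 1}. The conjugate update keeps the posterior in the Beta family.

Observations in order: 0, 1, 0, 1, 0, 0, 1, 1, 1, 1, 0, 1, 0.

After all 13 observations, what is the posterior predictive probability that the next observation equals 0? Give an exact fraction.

obs 1: x=0 → posterior Beta(8/5, 13/3)
obs 2: x=1 → posterior Beta(13/5, 13/3)
obs 3: x=0 → posterior Beta(13/5, 16/3)
obs 4: x=1 → posterior Beta(18/5, 16/3)
obs 5: x=0 → posterior Beta(18/5, 19/3)
obs 6: x=0 → posterior Beta(18/5, 22/3)
obs 7: x=1 → posterior Beta(23/5, 22/3)
obs 8: x=1 → posterior Beta(28/5, 22/3)
obs 9: x=1 → posterior Beta(33/5, 22/3)
obs 10: x=1 → posterior Beta(38/5, 22/3)
obs 11: x=0 → posterior Beta(38/5, 25/3)
obs 12: x=1 → posterior Beta(43/5, 25/3)
obs 13: x=0 → posterior Beta(43/5, 28/3)

140/269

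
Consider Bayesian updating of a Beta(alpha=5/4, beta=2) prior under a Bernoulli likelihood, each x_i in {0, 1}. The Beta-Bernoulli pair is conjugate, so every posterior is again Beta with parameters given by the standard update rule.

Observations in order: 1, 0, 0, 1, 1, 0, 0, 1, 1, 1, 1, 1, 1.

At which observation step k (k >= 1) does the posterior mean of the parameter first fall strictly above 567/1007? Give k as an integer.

k = 11

obs 1: x=1 → posterior Beta(9/4, 2)
obs 2: x=0 → posterior Beta(9/4, 3)
obs 3: x=0 → posterior Beta(9/4, 4)
obs 4: x=1 → posterior Beta(13/4, 4)
obs 5: x=1 → posterior Beta(17/4, 4)
obs 6: x=0 → posterior Beta(17/4, 5)
obs 7: x=0 → posterior Beta(17/4, 6)
obs 8: x=1 → posterior Beta(21/4, 6)
obs 9: x=1 → posterior Beta(25/4, 6)
obs 10: x=1 → posterior Beta(29/4, 6)
obs 11: x=1 → posterior Beta(33/4, 6)
obs 12: x=1 → posterior Beta(37/4, 6)
obs 13: x=1 → posterior Beta(41/4, 6)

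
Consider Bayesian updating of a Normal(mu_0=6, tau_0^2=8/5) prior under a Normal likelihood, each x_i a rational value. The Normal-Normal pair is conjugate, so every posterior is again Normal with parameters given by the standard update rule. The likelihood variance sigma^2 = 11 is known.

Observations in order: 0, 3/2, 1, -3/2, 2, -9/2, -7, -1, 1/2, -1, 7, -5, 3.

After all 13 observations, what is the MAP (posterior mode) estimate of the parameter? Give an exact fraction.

290/159

obs 1: x=0 → posterior Normal(110/21, 88/63)
obs 2: x=3/2 → posterior Normal(342/71, 88/71)
obs 3: x=1 → posterior Normal(350/79, 88/79)
obs 4: x=-3/2 → posterior Normal(338/87, 88/87)
obs 5: x=2 → posterior Normal(354/95, 88/95)
obs 6: x=-9/2 → posterior Normal(318/103, 88/103)
obs 7: x=-7 → posterior Normal(262/111, 88/111)
obs 8: x=-1 → posterior Normal(254/119, 88/119)
obs 9: x=1/2 → posterior Normal(258/127, 88/127)
obs 10: x=-1 → posterior Normal(50/27, 88/135)
obs 11: x=7 → posterior Normal(306/143, 8/13)
obs 12: x=-5 → posterior Normal(266/151, 88/151)
obs 13: x=3 → posterior Normal(290/159, 88/159)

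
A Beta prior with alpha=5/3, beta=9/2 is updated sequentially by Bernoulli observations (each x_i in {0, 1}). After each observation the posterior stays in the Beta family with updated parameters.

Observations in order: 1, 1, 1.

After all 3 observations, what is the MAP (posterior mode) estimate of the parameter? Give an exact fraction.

22/43

obs 1: x=1 → posterior Beta(8/3, 9/2)
obs 2: x=1 → posterior Beta(11/3, 9/2)
obs 3: x=1 → posterior Beta(14/3, 9/2)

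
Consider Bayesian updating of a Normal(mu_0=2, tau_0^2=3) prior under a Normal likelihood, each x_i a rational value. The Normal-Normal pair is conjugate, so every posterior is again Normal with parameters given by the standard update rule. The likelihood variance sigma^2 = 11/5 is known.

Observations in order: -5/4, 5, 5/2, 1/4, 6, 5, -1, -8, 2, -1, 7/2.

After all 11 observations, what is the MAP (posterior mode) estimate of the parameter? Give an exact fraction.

217/176

obs 1: x=-5/4 → posterior Normal(1/8, 33/26)
obs 2: x=5 → posterior Normal(313/164, 33/41)
obs 3: x=5/2 → posterior Normal(463/224, 33/56)
obs 4: x=1/4 → posterior Normal(239/142, 33/71)
obs 5: x=6 → posterior Normal(419/172, 33/86)
obs 6: x=5 → posterior Normal(569/202, 33/101)
obs 7: x=-1 → posterior Normal(539/232, 33/116)
obs 8: x=-8 → posterior Normal(299/262, 33/131)
obs 9: x=2 → posterior Normal(359/292, 33/146)
obs 10: x=-1 → posterior Normal(47/46, 33/161)
obs 11: x=7/2 → posterior Normal(217/176, 3/16)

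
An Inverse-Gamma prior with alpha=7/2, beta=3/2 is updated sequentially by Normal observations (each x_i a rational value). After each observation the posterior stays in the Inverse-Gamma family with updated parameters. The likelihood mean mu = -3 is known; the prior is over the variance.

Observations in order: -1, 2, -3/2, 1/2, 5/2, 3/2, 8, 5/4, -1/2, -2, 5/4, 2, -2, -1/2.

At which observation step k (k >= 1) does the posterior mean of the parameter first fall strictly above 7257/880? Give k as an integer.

k = 6

obs 1: x=-1 → posterior Inverse-Gamma(4, 7/2)
obs 2: x=2 → posterior Inverse-Gamma(9/2, 16)
obs 3: x=-3/2 → posterior Inverse-Gamma(5, 137/8)
obs 4: x=1/2 → posterior Inverse-Gamma(11/2, 93/4)
obs 5: x=5/2 → posterior Inverse-Gamma(6, 307/8)
obs 6: x=3/2 → posterior Inverse-Gamma(13/2, 97/2)
obs 7: x=8 → posterior Inverse-Gamma(7, 109)
obs 8: x=5/4 → posterior Inverse-Gamma(15/2, 3777/32)
obs 9: x=-1/2 → posterior Inverse-Gamma(8, 3877/32)
obs 10: x=-2 → posterior Inverse-Gamma(17/2, 3893/32)
obs 11: x=5/4 → posterior Inverse-Gamma(9, 2091/16)
obs 12: x=2 → posterior Inverse-Gamma(19/2, 2291/16)
obs 13: x=-2 → posterior Inverse-Gamma(10, 2299/16)
obs 14: x=-1/2 → posterior Inverse-Gamma(21/2, 2349/16)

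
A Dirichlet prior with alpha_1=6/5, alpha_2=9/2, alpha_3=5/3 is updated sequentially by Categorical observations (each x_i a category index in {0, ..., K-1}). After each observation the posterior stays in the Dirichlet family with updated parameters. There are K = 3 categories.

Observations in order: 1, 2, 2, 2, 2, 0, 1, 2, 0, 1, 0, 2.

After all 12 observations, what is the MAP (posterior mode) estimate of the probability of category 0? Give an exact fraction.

96/491

obs 1: x=1 → posterior Dirichlet(6/5, 11/2, 5/3)
obs 2: x=2 → posterior Dirichlet(6/5, 11/2, 8/3)
obs 3: x=2 → posterior Dirichlet(6/5, 11/2, 11/3)
obs 4: x=2 → posterior Dirichlet(6/5, 11/2, 14/3)
obs 5: x=2 → posterior Dirichlet(6/5, 11/2, 17/3)
obs 6: x=0 → posterior Dirichlet(11/5, 11/2, 17/3)
obs 7: x=1 → posterior Dirichlet(11/5, 13/2, 17/3)
obs 8: x=2 → posterior Dirichlet(11/5, 13/2, 20/3)
obs 9: x=0 → posterior Dirichlet(16/5, 13/2, 20/3)
obs 10: x=1 → posterior Dirichlet(16/5, 15/2, 20/3)
obs 11: x=0 → posterior Dirichlet(21/5, 15/2, 20/3)
obs 12: x=2 → posterior Dirichlet(21/5, 15/2, 23/3)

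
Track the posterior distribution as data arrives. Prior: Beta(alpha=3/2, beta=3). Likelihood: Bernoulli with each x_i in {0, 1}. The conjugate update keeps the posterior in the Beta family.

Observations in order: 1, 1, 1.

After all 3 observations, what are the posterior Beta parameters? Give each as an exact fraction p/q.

alpha=9/2, beta=3

obs 1: x=1 → posterior Beta(5/2, 3)
obs 2: x=1 → posterior Beta(7/2, 3)
obs 3: x=1 → posterior Beta(9/2, 3)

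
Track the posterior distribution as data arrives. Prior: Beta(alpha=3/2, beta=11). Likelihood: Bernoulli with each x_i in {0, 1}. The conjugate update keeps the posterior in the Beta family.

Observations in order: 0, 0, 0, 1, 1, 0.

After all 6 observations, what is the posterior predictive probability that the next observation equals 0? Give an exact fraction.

obs 1: x=0 → posterior Beta(3/2, 12)
obs 2: x=0 → posterior Beta(3/2, 13)
obs 3: x=0 → posterior Beta(3/2, 14)
obs 4: x=1 → posterior Beta(5/2, 14)
obs 5: x=1 → posterior Beta(7/2, 14)
obs 6: x=0 → posterior Beta(7/2, 15)

30/37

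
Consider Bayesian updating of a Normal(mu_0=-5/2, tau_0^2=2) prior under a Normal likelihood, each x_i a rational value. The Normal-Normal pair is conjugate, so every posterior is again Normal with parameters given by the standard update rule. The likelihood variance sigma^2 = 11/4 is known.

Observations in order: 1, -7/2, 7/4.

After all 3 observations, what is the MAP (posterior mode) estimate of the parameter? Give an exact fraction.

obs 1: x=1 → posterior Normal(-39/38, 22/19)
obs 2: x=-7/2 → posterior Normal(-95/54, 22/27)
obs 3: x=7/4 → posterior Normal(-67/70, 22/35)

-67/70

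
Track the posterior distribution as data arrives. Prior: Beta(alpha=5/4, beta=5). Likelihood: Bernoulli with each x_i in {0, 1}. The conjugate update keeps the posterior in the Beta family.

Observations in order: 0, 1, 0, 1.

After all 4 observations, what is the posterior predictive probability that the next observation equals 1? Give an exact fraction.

13/41

obs 1: x=0 → posterior Beta(5/4, 6)
obs 2: x=1 → posterior Beta(9/4, 6)
obs 3: x=0 → posterior Beta(9/4, 7)
obs 4: x=1 → posterior Beta(13/4, 7)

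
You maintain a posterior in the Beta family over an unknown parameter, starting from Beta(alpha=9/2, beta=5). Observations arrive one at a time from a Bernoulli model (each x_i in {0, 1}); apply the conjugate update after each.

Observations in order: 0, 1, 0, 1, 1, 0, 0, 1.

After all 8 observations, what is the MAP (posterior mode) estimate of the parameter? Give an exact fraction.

obs 1: x=0 → posterior Beta(9/2, 6)
obs 2: x=1 → posterior Beta(11/2, 6)
obs 3: x=0 → posterior Beta(11/2, 7)
obs 4: x=1 → posterior Beta(13/2, 7)
obs 5: x=1 → posterior Beta(15/2, 7)
obs 6: x=0 → posterior Beta(15/2, 8)
obs 7: x=0 → posterior Beta(15/2, 9)
obs 8: x=1 → posterior Beta(17/2, 9)

15/31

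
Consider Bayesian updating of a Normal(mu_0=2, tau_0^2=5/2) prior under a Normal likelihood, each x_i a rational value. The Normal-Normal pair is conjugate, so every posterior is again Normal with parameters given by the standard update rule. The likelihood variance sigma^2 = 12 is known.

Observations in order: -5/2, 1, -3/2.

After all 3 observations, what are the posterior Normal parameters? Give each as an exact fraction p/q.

obs 1: x=-5/2 → posterior Normal(71/58, 60/29)
obs 2: x=1 → posterior Normal(81/68, 30/17)
obs 3: x=-3/2 → posterior Normal(11/13, 20/13)

mu_0=11/13, tau_0^2=20/13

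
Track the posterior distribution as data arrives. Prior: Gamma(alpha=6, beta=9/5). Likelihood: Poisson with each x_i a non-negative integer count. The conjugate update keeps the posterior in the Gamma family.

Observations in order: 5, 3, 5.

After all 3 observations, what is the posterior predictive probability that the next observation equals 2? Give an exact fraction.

obs 1: x=5 → posterior Gamma(11, 14/5)
obs 2: x=3 → posterior Gamma(14, 19/5)
obs 3: x=5 → posterior Gamma(19, 24/5)

795622767072619477088600064000/5132842708382182842735812571629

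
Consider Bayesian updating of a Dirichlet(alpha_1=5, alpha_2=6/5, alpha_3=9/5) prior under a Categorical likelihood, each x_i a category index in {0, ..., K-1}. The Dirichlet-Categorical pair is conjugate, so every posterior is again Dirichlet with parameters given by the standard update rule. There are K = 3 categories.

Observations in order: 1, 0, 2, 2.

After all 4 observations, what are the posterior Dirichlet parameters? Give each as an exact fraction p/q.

alpha_1=6, alpha_2=11/5, alpha_3=19/5

obs 1: x=1 → posterior Dirichlet(5, 11/5, 9/5)
obs 2: x=0 → posterior Dirichlet(6, 11/5, 9/5)
obs 3: x=2 → posterior Dirichlet(6, 11/5, 14/5)
obs 4: x=2 → posterior Dirichlet(6, 11/5, 19/5)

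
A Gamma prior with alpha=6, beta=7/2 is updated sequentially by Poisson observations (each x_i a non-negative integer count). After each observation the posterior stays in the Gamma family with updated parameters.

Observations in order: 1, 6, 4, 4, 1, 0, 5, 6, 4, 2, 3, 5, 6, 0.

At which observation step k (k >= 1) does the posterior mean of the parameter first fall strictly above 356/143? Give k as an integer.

k = 3

obs 1: x=1 → posterior Gamma(7, 9/2)
obs 2: x=6 → posterior Gamma(13, 11/2)
obs 3: x=4 → posterior Gamma(17, 13/2)
obs 4: x=4 → posterior Gamma(21, 15/2)
obs 5: x=1 → posterior Gamma(22, 17/2)
obs 6: x=0 → posterior Gamma(22, 19/2)
obs 7: x=5 → posterior Gamma(27, 21/2)
obs 8: x=6 → posterior Gamma(33, 23/2)
obs 9: x=4 → posterior Gamma(37, 25/2)
obs 10: x=2 → posterior Gamma(39, 27/2)
obs 11: x=3 → posterior Gamma(42, 29/2)
obs 12: x=5 → posterior Gamma(47, 31/2)
obs 13: x=6 → posterior Gamma(53, 33/2)
obs 14: x=0 → posterior Gamma(53, 35/2)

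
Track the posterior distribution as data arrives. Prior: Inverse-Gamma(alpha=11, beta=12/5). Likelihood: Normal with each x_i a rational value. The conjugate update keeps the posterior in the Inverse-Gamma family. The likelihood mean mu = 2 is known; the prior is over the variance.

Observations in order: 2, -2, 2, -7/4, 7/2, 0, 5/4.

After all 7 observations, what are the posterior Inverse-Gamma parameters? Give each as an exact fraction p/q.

obs 1: x=2 → posterior Inverse-Gamma(23/2, 12/5)
obs 2: x=-2 → posterior Inverse-Gamma(12, 52/5)
obs 3: x=2 → posterior Inverse-Gamma(25/2, 52/5)
obs 4: x=-7/4 → posterior Inverse-Gamma(13, 2789/160)
obs 5: x=7/2 → posterior Inverse-Gamma(27/2, 2969/160)
obs 6: x=0 → posterior Inverse-Gamma(14, 3289/160)
obs 7: x=5/4 → posterior Inverse-Gamma(29/2, 1667/80)

alpha=29/2, beta=1667/80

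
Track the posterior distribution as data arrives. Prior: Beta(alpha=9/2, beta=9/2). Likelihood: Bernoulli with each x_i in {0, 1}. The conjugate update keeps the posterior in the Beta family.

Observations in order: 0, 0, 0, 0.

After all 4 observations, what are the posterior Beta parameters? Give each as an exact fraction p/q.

obs 1: x=0 → posterior Beta(9/2, 11/2)
obs 2: x=0 → posterior Beta(9/2, 13/2)
obs 3: x=0 → posterior Beta(9/2, 15/2)
obs 4: x=0 → posterior Beta(9/2, 17/2)

alpha=9/2, beta=17/2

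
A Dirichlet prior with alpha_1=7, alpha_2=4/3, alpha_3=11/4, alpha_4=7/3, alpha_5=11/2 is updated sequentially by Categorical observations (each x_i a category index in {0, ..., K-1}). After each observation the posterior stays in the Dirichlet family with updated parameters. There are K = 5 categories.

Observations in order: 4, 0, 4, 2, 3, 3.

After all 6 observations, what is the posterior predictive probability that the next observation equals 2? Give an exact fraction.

45/299

obs 1: x=4 → posterior Dirichlet(7, 4/3, 11/4, 7/3, 13/2)
obs 2: x=0 → posterior Dirichlet(8, 4/3, 11/4, 7/3, 13/2)
obs 3: x=4 → posterior Dirichlet(8, 4/3, 11/4, 7/3, 15/2)
obs 4: x=2 → posterior Dirichlet(8, 4/3, 15/4, 7/3, 15/2)
obs 5: x=3 → posterior Dirichlet(8, 4/3, 15/4, 10/3, 15/2)
obs 6: x=3 → posterior Dirichlet(8, 4/3, 15/4, 13/3, 15/2)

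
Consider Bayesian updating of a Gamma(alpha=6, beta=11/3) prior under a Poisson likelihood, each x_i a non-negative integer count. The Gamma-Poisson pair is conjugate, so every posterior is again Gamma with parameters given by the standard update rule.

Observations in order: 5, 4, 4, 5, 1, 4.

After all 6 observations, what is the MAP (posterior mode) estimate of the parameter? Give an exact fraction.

84/29

obs 1: x=5 → posterior Gamma(11, 14/3)
obs 2: x=4 → posterior Gamma(15, 17/3)
obs 3: x=4 → posterior Gamma(19, 20/3)
obs 4: x=5 → posterior Gamma(24, 23/3)
obs 5: x=1 → posterior Gamma(25, 26/3)
obs 6: x=4 → posterior Gamma(29, 29/3)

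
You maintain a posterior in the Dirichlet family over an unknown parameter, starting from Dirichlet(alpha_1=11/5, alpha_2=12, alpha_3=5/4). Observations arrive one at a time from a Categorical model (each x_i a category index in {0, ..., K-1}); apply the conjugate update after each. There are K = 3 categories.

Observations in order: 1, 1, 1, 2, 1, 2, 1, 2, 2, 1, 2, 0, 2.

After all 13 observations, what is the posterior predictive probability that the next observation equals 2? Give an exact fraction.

145/569

obs 1: x=1 → posterior Dirichlet(11/5, 13, 5/4)
obs 2: x=1 → posterior Dirichlet(11/5, 14, 5/4)
obs 3: x=1 → posterior Dirichlet(11/5, 15, 5/4)
obs 4: x=2 → posterior Dirichlet(11/5, 15, 9/4)
obs 5: x=1 → posterior Dirichlet(11/5, 16, 9/4)
obs 6: x=2 → posterior Dirichlet(11/5, 16, 13/4)
obs 7: x=1 → posterior Dirichlet(11/5, 17, 13/4)
obs 8: x=2 → posterior Dirichlet(11/5, 17, 17/4)
obs 9: x=2 → posterior Dirichlet(11/5, 17, 21/4)
obs 10: x=1 → posterior Dirichlet(11/5, 18, 21/4)
obs 11: x=2 → posterior Dirichlet(11/5, 18, 25/4)
obs 12: x=0 → posterior Dirichlet(16/5, 18, 25/4)
obs 13: x=2 → posterior Dirichlet(16/5, 18, 29/4)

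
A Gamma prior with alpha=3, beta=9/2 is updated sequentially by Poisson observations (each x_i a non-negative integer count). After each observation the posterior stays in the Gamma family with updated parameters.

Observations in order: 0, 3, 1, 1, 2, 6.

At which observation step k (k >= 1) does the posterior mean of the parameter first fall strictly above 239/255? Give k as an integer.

obs 1: x=0 → posterior Gamma(3, 11/2)
obs 2: x=3 → posterior Gamma(6, 13/2)
obs 3: x=1 → posterior Gamma(7, 15/2)
obs 4: x=1 → posterior Gamma(8, 17/2)
obs 5: x=2 → posterior Gamma(10, 19/2)
obs 6: x=6 → posterior Gamma(16, 21/2)

k = 4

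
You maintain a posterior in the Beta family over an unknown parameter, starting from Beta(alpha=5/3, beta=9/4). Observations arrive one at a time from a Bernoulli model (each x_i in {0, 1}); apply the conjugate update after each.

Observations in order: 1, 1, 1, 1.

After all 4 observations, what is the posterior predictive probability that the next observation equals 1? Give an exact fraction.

obs 1: x=1 → posterior Beta(8/3, 9/4)
obs 2: x=1 → posterior Beta(11/3, 9/4)
obs 3: x=1 → posterior Beta(14/3, 9/4)
obs 4: x=1 → posterior Beta(17/3, 9/4)

68/95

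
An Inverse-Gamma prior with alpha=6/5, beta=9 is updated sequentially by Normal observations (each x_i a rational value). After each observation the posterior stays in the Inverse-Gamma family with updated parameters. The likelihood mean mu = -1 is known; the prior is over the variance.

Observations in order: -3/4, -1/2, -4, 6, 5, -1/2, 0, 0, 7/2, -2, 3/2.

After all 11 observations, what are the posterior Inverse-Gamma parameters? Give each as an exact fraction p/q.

alpha=67/10, beta=2273/32

obs 1: x=-3/4 → posterior Inverse-Gamma(17/10, 289/32)
obs 2: x=-1/2 → posterior Inverse-Gamma(11/5, 293/32)
obs 3: x=-4 → posterior Inverse-Gamma(27/10, 437/32)
obs 4: x=6 → posterior Inverse-Gamma(16/5, 1221/32)
obs 5: x=5 → posterior Inverse-Gamma(37/10, 1797/32)
obs 6: x=-1/2 → posterior Inverse-Gamma(21/5, 1801/32)
obs 7: x=0 → posterior Inverse-Gamma(47/10, 1817/32)
obs 8: x=0 → posterior Inverse-Gamma(26/5, 1833/32)
obs 9: x=7/2 → posterior Inverse-Gamma(57/10, 2157/32)
obs 10: x=-2 → posterior Inverse-Gamma(31/5, 2173/32)
obs 11: x=3/2 → posterior Inverse-Gamma(67/10, 2273/32)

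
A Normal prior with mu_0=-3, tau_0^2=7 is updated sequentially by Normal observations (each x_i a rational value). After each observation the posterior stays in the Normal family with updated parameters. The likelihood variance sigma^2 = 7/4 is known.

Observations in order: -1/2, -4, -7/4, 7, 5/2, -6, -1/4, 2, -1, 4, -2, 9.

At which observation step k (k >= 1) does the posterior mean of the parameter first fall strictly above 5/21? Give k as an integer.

k = 5

obs 1: x=-1/2 → posterior Normal(-1, 7/5)
obs 2: x=-4 → posterior Normal(-7/3, 7/9)
obs 3: x=-7/4 → posterior Normal(-28/13, 7/13)
obs 4: x=7 → posterior Normal(0, 7/17)
obs 5: x=5/2 → posterior Normal(10/21, 1/3)
obs 6: x=-6 → posterior Normal(-14/25, 7/25)
obs 7: x=-1/4 → posterior Normal(-15/29, 7/29)
obs 8: x=2 → posterior Normal(-7/33, 7/33)
obs 9: x=-1 → posterior Normal(-11/37, 7/37)
obs 10: x=4 → posterior Normal(5/41, 7/41)
obs 11: x=-2 → posterior Normal(-1/15, 7/45)
obs 12: x=9 → posterior Normal(33/49, 1/7)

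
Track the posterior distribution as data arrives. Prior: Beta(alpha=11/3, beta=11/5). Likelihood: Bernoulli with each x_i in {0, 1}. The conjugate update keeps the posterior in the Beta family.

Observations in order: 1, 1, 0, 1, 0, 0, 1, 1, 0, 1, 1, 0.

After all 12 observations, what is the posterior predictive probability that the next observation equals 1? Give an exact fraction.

40/67

obs 1: x=1 → posterior Beta(14/3, 11/5)
obs 2: x=1 → posterior Beta(17/3, 11/5)
obs 3: x=0 → posterior Beta(17/3, 16/5)
obs 4: x=1 → posterior Beta(20/3, 16/5)
obs 5: x=0 → posterior Beta(20/3, 21/5)
obs 6: x=0 → posterior Beta(20/3, 26/5)
obs 7: x=1 → posterior Beta(23/3, 26/5)
obs 8: x=1 → posterior Beta(26/3, 26/5)
obs 9: x=0 → posterior Beta(26/3, 31/5)
obs 10: x=1 → posterior Beta(29/3, 31/5)
obs 11: x=1 → posterior Beta(32/3, 31/5)
obs 12: x=0 → posterior Beta(32/3, 36/5)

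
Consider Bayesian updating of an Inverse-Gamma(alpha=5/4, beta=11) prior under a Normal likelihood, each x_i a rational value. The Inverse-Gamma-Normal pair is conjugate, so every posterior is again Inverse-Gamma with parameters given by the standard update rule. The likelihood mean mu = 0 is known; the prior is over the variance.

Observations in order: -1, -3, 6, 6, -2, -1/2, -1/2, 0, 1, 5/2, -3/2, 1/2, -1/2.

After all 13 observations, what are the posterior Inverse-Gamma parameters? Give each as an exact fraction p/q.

alpha=31/4, beta=237/4

obs 1: x=-1 → posterior Inverse-Gamma(7/4, 23/2)
obs 2: x=-3 → posterior Inverse-Gamma(9/4, 16)
obs 3: x=6 → posterior Inverse-Gamma(11/4, 34)
obs 4: x=6 → posterior Inverse-Gamma(13/4, 52)
obs 5: x=-2 → posterior Inverse-Gamma(15/4, 54)
obs 6: x=-1/2 → posterior Inverse-Gamma(17/4, 433/8)
obs 7: x=-1/2 → posterior Inverse-Gamma(19/4, 217/4)
obs 8: x=0 → posterior Inverse-Gamma(21/4, 217/4)
obs 9: x=1 → posterior Inverse-Gamma(23/4, 219/4)
obs 10: x=5/2 → posterior Inverse-Gamma(25/4, 463/8)
obs 11: x=-3/2 → posterior Inverse-Gamma(27/4, 59)
obs 12: x=1/2 → posterior Inverse-Gamma(29/4, 473/8)
obs 13: x=-1/2 → posterior Inverse-Gamma(31/4, 237/4)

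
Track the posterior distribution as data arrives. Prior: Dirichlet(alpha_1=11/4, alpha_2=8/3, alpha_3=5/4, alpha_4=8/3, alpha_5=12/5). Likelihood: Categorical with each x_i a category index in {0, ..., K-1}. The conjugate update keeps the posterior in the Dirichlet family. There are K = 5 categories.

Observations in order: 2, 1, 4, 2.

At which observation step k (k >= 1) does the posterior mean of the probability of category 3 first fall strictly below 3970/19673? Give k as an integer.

obs 1: x=2 → posterior Dirichlet(11/4, 8/3, 9/4, 8/3, 12/5)
obs 2: x=1 → posterior Dirichlet(11/4, 11/3, 9/4, 8/3, 12/5)
obs 3: x=4 → posterior Dirichlet(11/4, 11/3, 9/4, 8/3, 17/5)
obs 4: x=2 → posterior Dirichlet(11/4, 11/3, 13/4, 8/3, 17/5)

k = 2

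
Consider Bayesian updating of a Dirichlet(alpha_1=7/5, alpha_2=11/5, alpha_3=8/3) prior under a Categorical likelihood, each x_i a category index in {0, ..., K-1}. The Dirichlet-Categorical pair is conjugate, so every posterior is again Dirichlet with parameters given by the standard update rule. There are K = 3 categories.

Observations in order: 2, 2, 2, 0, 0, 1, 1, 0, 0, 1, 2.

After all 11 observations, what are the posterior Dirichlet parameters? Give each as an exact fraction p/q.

alpha_1=27/5, alpha_2=26/5, alpha_3=20/3

obs 1: x=2 → posterior Dirichlet(7/5, 11/5, 11/3)
obs 2: x=2 → posterior Dirichlet(7/5, 11/5, 14/3)
obs 3: x=2 → posterior Dirichlet(7/5, 11/5, 17/3)
obs 4: x=0 → posterior Dirichlet(12/5, 11/5, 17/3)
obs 5: x=0 → posterior Dirichlet(17/5, 11/5, 17/3)
obs 6: x=1 → posterior Dirichlet(17/5, 16/5, 17/3)
obs 7: x=1 → posterior Dirichlet(17/5, 21/5, 17/3)
obs 8: x=0 → posterior Dirichlet(22/5, 21/5, 17/3)
obs 9: x=0 → posterior Dirichlet(27/5, 21/5, 17/3)
obs 10: x=1 → posterior Dirichlet(27/5, 26/5, 17/3)
obs 11: x=2 → posterior Dirichlet(27/5, 26/5, 20/3)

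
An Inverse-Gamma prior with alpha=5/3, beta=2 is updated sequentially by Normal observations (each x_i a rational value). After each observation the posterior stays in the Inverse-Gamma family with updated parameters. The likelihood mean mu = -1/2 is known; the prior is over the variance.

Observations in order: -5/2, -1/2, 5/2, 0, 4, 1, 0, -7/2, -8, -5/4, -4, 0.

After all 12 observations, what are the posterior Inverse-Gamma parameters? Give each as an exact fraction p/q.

obs 1: x=-5/2 → posterior Inverse-Gamma(13/6, 4)
obs 2: x=-1/2 → posterior Inverse-Gamma(8/3, 4)
obs 3: x=5/2 → posterior Inverse-Gamma(19/6, 17/2)
obs 4: x=0 → posterior Inverse-Gamma(11/3, 69/8)
obs 5: x=4 → posterior Inverse-Gamma(25/6, 75/4)
obs 6: x=1 → posterior Inverse-Gamma(14/3, 159/8)
obs 7: x=0 → posterior Inverse-Gamma(31/6, 20)
obs 8: x=-7/2 → posterior Inverse-Gamma(17/3, 49/2)
obs 9: x=-8 → posterior Inverse-Gamma(37/6, 421/8)
obs 10: x=-5/4 → posterior Inverse-Gamma(20/3, 1693/32)
obs 11: x=-4 → posterior Inverse-Gamma(43/6, 1889/32)
obs 12: x=0 → posterior Inverse-Gamma(23/3, 1893/32)

alpha=23/3, beta=1893/32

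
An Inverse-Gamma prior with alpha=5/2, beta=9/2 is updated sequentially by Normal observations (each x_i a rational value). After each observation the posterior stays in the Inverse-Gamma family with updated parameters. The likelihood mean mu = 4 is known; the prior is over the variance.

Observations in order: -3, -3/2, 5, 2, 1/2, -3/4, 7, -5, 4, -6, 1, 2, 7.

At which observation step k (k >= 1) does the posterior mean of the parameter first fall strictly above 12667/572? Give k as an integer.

obs 1: x=-3 → posterior Inverse-Gamma(3, 29)
obs 2: x=-3/2 → posterior Inverse-Gamma(7/2, 353/8)
obs 3: x=5 → posterior Inverse-Gamma(4, 357/8)
obs 4: x=2 → posterior Inverse-Gamma(9/2, 373/8)
obs 5: x=1/2 → posterior Inverse-Gamma(5, 211/4)
obs 6: x=-3/4 → posterior Inverse-Gamma(11/2, 2049/32)
obs 7: x=7 → posterior Inverse-Gamma(6, 2193/32)
obs 8: x=-5 → posterior Inverse-Gamma(13/2, 3489/32)
obs 9: x=4 → posterior Inverse-Gamma(7, 3489/32)
obs 10: x=-6 → posterior Inverse-Gamma(15/2, 5089/32)
obs 11: x=1 → posterior Inverse-Gamma(8, 5233/32)
obs 12: x=2 → posterior Inverse-Gamma(17/2, 5297/32)
obs 13: x=7 → posterior Inverse-Gamma(9, 5441/32)

k = 10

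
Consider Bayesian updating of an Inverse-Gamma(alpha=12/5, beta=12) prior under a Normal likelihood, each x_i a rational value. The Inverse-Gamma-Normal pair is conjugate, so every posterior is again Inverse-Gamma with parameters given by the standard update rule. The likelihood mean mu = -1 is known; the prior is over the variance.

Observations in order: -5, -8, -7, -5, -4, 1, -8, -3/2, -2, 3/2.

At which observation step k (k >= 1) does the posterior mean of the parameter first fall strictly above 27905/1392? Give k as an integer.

k = 3

obs 1: x=-5 → posterior Inverse-Gamma(29/10, 20)
obs 2: x=-8 → posterior Inverse-Gamma(17/5, 89/2)
obs 3: x=-7 → posterior Inverse-Gamma(39/10, 125/2)
obs 4: x=-5 → posterior Inverse-Gamma(22/5, 141/2)
obs 5: x=-4 → posterior Inverse-Gamma(49/10, 75)
obs 6: x=1 → posterior Inverse-Gamma(27/5, 77)
obs 7: x=-8 → posterior Inverse-Gamma(59/10, 203/2)
obs 8: x=-3/2 → posterior Inverse-Gamma(32/5, 813/8)
obs 9: x=-2 → posterior Inverse-Gamma(69/10, 817/8)
obs 10: x=3/2 → posterior Inverse-Gamma(37/5, 421/4)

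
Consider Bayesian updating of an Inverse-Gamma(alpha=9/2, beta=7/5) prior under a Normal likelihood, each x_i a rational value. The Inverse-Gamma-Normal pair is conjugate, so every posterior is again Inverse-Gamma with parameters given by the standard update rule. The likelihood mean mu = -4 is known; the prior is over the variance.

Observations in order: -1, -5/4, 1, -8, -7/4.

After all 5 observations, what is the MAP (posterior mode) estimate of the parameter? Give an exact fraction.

2617/640

obs 1: x=-1 → posterior Inverse-Gamma(5, 59/10)
obs 2: x=-5/4 → posterior Inverse-Gamma(11/2, 1549/160)
obs 3: x=1 → posterior Inverse-Gamma(6, 3549/160)
obs 4: x=-8 → posterior Inverse-Gamma(13/2, 4829/160)
obs 5: x=-7/4 → posterior Inverse-Gamma(7, 2617/80)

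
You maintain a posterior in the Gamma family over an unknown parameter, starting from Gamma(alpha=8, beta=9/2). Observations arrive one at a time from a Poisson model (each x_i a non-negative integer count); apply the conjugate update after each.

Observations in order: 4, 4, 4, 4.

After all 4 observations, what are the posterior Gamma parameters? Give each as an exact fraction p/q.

obs 1: x=4 → posterior Gamma(12, 11/2)
obs 2: x=4 → posterior Gamma(16, 13/2)
obs 3: x=4 → posterior Gamma(20, 15/2)
obs 4: x=4 → posterior Gamma(24, 17/2)

alpha=24, beta=17/2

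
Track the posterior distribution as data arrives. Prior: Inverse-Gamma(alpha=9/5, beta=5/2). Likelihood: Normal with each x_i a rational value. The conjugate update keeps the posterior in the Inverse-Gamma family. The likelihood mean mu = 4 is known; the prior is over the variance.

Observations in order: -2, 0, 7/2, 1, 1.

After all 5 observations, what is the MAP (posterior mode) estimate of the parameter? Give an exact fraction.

obs 1: x=-2 → posterior Inverse-Gamma(23/10, 41/2)
obs 2: x=0 → posterior Inverse-Gamma(14/5, 57/2)
obs 3: x=7/2 → posterior Inverse-Gamma(33/10, 229/8)
obs 4: x=1 → posterior Inverse-Gamma(19/5, 265/8)
obs 5: x=1 → posterior Inverse-Gamma(43/10, 301/8)

1505/212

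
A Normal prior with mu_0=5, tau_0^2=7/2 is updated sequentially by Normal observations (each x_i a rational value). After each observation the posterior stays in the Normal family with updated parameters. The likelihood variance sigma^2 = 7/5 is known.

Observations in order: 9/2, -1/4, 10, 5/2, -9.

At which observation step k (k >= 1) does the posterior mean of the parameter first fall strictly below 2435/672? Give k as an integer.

obs 1: x=9/2 → posterior Normal(65/14, 1)
obs 2: x=-1/4 → posterior Normal(125/48, 7/12)
obs 3: x=10 → posterior Normal(325/68, 7/17)
obs 4: x=5/2 → posterior Normal(375/88, 7/22)
obs 5: x=-9 → posterior Normal(65/36, 7/27)

k = 2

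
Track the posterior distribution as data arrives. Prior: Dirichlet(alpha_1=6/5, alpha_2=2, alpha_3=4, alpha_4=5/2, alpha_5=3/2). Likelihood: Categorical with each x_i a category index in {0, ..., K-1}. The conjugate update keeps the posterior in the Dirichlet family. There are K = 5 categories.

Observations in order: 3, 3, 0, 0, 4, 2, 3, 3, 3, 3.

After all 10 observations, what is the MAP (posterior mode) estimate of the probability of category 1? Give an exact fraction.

obs 1: x=3 → posterior Dirichlet(6/5, 2, 4, 7/2, 3/2)
obs 2: x=3 → posterior Dirichlet(6/5, 2, 4, 9/2, 3/2)
obs 3: x=0 → posterior Dirichlet(11/5, 2, 4, 9/2, 3/2)
obs 4: x=0 → posterior Dirichlet(16/5, 2, 4, 9/2, 3/2)
obs 5: x=4 → posterior Dirichlet(16/5, 2, 4, 9/2, 5/2)
obs 6: x=2 → posterior Dirichlet(16/5, 2, 5, 9/2, 5/2)
obs 7: x=3 → posterior Dirichlet(16/5, 2, 5, 11/2, 5/2)
obs 8: x=3 → posterior Dirichlet(16/5, 2, 5, 13/2, 5/2)
obs 9: x=3 → posterior Dirichlet(16/5, 2, 5, 15/2, 5/2)
obs 10: x=3 → posterior Dirichlet(16/5, 2, 5, 17/2, 5/2)

5/81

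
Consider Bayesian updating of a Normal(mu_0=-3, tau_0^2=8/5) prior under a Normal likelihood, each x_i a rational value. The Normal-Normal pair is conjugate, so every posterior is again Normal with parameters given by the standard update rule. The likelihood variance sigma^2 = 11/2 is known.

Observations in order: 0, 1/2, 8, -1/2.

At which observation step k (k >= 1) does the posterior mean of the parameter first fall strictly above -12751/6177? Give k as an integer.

obs 1: x=0 → posterior Normal(-165/71, 88/71)
obs 2: x=1/2 → posterior Normal(-157/87, 88/87)
obs 3: x=8 → posterior Normal(-29/103, 88/103)
obs 4: x=-1/2 → posterior Normal(-37/119, 88/119)

k = 2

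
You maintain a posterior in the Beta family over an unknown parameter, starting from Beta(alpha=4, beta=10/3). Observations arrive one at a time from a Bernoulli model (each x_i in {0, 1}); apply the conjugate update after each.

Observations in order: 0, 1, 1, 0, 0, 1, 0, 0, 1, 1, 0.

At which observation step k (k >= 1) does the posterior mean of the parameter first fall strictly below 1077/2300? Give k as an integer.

k = 8

obs 1: x=0 → posterior Beta(4, 13/3)
obs 2: x=1 → posterior Beta(5, 13/3)
obs 3: x=1 → posterior Beta(6, 13/3)
obs 4: x=0 → posterior Beta(6, 16/3)
obs 5: x=0 → posterior Beta(6, 19/3)
obs 6: x=1 → posterior Beta(7, 19/3)
obs 7: x=0 → posterior Beta(7, 22/3)
obs 8: x=0 → posterior Beta(7, 25/3)
obs 9: x=1 → posterior Beta(8, 25/3)
obs 10: x=1 → posterior Beta(9, 25/3)
obs 11: x=0 → posterior Beta(9, 28/3)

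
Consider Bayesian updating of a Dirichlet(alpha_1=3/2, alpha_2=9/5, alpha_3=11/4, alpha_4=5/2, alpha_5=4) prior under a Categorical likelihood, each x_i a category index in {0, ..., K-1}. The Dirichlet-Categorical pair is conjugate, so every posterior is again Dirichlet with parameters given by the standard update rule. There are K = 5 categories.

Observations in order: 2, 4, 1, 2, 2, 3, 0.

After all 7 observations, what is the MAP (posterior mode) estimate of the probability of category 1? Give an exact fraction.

12/97

obs 1: x=2 → posterior Dirichlet(3/2, 9/5, 15/4, 5/2, 4)
obs 2: x=4 → posterior Dirichlet(3/2, 9/5, 15/4, 5/2, 5)
obs 3: x=1 → posterior Dirichlet(3/2, 14/5, 15/4, 5/2, 5)
obs 4: x=2 → posterior Dirichlet(3/2, 14/5, 19/4, 5/2, 5)
obs 5: x=2 → posterior Dirichlet(3/2, 14/5, 23/4, 5/2, 5)
obs 6: x=3 → posterior Dirichlet(3/2, 14/5, 23/4, 7/2, 5)
obs 7: x=0 → posterior Dirichlet(5/2, 14/5, 23/4, 7/2, 5)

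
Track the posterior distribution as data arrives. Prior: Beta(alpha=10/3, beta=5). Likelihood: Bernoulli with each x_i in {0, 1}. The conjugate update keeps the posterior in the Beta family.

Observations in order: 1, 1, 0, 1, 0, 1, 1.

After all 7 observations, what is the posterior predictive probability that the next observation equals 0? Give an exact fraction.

21/46

obs 1: x=1 → posterior Beta(13/3, 5)
obs 2: x=1 → posterior Beta(16/3, 5)
obs 3: x=0 → posterior Beta(16/3, 6)
obs 4: x=1 → posterior Beta(19/3, 6)
obs 5: x=0 → posterior Beta(19/3, 7)
obs 6: x=1 → posterior Beta(22/3, 7)
obs 7: x=1 → posterior Beta(25/3, 7)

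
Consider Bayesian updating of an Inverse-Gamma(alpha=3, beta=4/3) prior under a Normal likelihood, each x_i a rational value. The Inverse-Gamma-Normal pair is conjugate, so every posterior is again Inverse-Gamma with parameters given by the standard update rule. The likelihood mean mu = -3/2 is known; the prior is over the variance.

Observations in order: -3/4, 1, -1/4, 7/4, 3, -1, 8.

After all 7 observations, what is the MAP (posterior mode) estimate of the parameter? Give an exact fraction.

obs 1: x=-3/4 → posterior Inverse-Gamma(7/2, 155/96)
obs 2: x=1 → posterior Inverse-Gamma(4, 455/96)
obs 3: x=-1/4 → posterior Inverse-Gamma(9/2, 265/48)
obs 4: x=7/4 → posterior Inverse-Gamma(5, 1037/96)
obs 5: x=3 → posterior Inverse-Gamma(11/2, 2009/96)
obs 6: x=-1 → posterior Inverse-Gamma(6, 2021/96)
obs 7: x=8 → posterior Inverse-Gamma(13/2, 6353/96)

6353/720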